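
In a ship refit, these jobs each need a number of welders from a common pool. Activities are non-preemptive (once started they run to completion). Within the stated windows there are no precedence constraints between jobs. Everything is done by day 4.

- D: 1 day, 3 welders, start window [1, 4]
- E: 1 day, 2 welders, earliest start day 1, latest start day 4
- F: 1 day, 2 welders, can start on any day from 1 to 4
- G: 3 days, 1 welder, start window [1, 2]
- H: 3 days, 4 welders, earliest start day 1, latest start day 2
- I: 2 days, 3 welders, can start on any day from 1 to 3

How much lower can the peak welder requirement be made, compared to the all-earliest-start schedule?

Early-start peak: d1:15  d2:8  d3:5  d4:0 ⇒ 15.
Leveled (D@1, E@1, F@1, G@1, H@2, I@2): d1:8  d2:8  d3:8  d4:4 ⇒ 8.
Reduction 15 − 8 = 7.

7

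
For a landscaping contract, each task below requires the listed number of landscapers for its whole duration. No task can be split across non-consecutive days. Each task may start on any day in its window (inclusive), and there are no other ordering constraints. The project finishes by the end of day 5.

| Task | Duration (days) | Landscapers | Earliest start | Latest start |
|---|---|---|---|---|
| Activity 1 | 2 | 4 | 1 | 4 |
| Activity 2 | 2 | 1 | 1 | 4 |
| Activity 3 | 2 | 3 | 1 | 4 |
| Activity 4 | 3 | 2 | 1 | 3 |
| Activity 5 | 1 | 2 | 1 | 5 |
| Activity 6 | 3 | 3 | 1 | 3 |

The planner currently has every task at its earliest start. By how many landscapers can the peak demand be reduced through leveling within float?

Early-start peak: d1:15  d2:13  d3:5  d4:0  d5:0 ⇒ 15.
Leveled (Activity 1@1, Activity 2@1, Activity 3@4, Activity 4@1, Activity 5@3, Activity 6@3): d1:7  d2:7  d3:7  d4:6  d5:6 ⇒ 7.
Reduction 15 − 7 = 8.

8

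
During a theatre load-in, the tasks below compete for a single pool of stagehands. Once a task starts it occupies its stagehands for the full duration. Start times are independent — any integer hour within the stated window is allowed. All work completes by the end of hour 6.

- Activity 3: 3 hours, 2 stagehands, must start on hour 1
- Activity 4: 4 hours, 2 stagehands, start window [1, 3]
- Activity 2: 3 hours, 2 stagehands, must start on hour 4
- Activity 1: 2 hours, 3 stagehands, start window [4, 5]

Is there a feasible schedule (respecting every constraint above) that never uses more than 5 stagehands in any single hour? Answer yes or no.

Schedule Activity 3@1, Activity 4@1, Activity 2@4, Activity 1@5: h1:4  h2:4  h3:4  h4:4  h5:5  h6:5 — peak 5 ≤ 5.

yes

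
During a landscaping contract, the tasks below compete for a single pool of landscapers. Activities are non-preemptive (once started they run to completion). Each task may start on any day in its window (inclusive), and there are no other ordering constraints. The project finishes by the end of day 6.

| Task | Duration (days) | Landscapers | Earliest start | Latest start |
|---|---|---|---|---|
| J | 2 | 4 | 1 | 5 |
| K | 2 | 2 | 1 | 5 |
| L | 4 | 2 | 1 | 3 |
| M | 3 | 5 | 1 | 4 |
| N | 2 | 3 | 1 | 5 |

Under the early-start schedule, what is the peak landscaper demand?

Early-start schedule: J@1, K@1, L@1, M@1, N@1.
Load per day: day 1: 16, day 2: 16, day 3: 7, day 4: 2, day 5: 0, day 6: 0.
Peak is 16.

16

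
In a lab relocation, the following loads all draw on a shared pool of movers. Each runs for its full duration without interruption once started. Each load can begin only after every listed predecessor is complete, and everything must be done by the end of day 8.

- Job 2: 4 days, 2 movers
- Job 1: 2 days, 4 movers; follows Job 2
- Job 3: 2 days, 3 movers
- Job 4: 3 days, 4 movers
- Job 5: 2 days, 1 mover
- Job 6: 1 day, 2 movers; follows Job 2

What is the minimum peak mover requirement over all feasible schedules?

6

Early-start (Job 2@1, Job 1@5, Job 3@1, Job 4@1, Job 5@1, Job 6@5) gives peak 10: d1:10  d2:10  d3:6  d4:2  d5:6  d6:4  d7:0  d8:0.
Shift Job 3→7, Job 5→4, Job 6→6.
Schedule Job 2@1, Job 1@5, Job 3@7, Job 4@1, Job 5@4, Job 6@6: d1:6  d2:6  d3:6  d4:3  d5:5  d6:6  d7:3  d8:3 — peak 6.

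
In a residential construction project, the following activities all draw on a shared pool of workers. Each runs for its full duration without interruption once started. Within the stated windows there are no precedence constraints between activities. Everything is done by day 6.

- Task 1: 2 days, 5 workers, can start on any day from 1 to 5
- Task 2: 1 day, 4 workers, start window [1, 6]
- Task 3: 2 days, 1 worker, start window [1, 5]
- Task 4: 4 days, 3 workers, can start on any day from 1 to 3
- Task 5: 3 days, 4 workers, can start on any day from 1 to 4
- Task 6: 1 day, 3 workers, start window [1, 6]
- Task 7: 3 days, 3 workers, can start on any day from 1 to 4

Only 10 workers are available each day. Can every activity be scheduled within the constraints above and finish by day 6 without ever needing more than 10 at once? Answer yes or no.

yes

Schedule Task 1@1, Task 2@1, Task 3@1, Task 4@2, Task 5@3, Task 6@3, Task 7@4: d1:10  d2:9  d3:10  d4:10  d5:10  d6:3 — peak 10 ≤ 10.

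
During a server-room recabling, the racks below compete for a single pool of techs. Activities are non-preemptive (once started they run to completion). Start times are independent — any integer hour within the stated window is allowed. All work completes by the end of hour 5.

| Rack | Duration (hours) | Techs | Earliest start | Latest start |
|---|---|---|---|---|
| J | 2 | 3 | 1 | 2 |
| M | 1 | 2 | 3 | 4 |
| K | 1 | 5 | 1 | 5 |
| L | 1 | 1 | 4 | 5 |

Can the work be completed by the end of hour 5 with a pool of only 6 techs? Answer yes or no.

yes

Schedule J@1, M@3, K@4, L@5: h1:3  h2:3  h3:2  h4:5  h5:1 — peak 5 ≤ 6.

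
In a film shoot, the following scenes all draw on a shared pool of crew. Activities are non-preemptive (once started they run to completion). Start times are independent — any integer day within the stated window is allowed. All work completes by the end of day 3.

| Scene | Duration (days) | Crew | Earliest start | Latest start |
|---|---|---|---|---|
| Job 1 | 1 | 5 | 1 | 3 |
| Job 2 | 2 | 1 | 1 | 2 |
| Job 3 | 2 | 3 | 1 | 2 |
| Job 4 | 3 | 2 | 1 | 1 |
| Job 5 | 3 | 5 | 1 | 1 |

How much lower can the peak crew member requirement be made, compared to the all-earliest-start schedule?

4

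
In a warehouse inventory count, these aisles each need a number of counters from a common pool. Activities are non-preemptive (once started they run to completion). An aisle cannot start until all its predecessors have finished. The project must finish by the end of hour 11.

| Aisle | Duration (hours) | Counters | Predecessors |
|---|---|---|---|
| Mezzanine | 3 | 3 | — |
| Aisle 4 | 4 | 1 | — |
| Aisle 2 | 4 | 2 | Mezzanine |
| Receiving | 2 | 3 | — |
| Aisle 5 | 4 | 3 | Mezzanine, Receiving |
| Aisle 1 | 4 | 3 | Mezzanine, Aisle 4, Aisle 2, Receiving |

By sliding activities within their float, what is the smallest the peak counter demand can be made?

Early-start (Mezzanine@1, Aisle 4@1, Aisle 2@4, Receiving@1, Aisle 5@4, Aisle 1@8) gives peak 7: h1:7  h2:7  h3:4  h4:6  h5:5  h6:5  h7:5  h8:3  h9:3  h10:3  h11:3.
Shift Receiving→4, Aisle 5→6.
Schedule Mezzanine@1, Aisle 4@1, Aisle 2@4, Receiving@4, Aisle 5@6, Aisle 1@8: h1:4  h2:4  h3:4  h4:6  h5:5  h6:5  h7:5  h8:6  h9:6  h10:3  h11:3 — peak 6.

6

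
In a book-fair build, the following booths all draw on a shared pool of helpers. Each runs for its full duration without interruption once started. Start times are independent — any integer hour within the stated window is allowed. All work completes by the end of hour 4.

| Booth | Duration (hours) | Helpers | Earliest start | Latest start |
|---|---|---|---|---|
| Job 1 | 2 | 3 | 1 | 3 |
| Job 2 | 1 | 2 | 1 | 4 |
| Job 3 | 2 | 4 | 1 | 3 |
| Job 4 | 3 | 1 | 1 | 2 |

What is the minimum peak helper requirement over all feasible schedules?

Early-start (Job 1@1, Job 2@1, Job 3@1, Job 4@1) gives peak 10: h1:10  h2:8  h3:1  h4:0.
Shift Job 3→3, Job 4→2.
Schedule Job 1@1, Job 2@1, Job 3@3, Job 4@2: h1:5  h2:4  h3:5  h4:5 — peak 5.
Total helper-hours = 19 over 4 hours ⇒ peak ≥ ⌈19/4⌉ = 5, so 5 is optimal.

5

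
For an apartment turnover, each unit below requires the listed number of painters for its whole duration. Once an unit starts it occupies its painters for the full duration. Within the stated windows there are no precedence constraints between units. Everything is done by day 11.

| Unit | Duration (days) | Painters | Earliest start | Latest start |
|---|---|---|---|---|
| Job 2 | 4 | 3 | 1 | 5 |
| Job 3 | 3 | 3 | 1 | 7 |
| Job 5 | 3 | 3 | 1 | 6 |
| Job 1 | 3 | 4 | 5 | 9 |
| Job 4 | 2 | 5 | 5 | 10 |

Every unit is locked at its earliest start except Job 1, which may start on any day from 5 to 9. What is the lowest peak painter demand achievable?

9

Job 1@5: d1:9  d2:9  d3:9  d4:3  d5:9  d6:9  d7:4  d8:0  d9:0  d10:0  d11:0 → peak 9
Job 1@6: d1:9  d2:9  d3:9  d4:3  d5:5  d6:9  d7:4  d8:4  d9:0  d10:0  d11:0 → peak 9
Job 1@7: d1:9  d2:9  d3:9  d4:3  d5:5  d6:5  d7:4  d8:4  d9:4  d10:0  d11:0 → peak 9
Job 1@8: d1:9  d2:9  d3:9  d4:3  d5:5  d6:5  d7:0  d8:4  d9:4  d10:4  d11:0 → peak 9
Job 1@9: d1:9  d2:9  d3:9  d4:3  d5:5  d6:5  d7:0  d8:0  d9:4  d10:4  d11:4 → peak 9
Best is Job 1@5, peak 9.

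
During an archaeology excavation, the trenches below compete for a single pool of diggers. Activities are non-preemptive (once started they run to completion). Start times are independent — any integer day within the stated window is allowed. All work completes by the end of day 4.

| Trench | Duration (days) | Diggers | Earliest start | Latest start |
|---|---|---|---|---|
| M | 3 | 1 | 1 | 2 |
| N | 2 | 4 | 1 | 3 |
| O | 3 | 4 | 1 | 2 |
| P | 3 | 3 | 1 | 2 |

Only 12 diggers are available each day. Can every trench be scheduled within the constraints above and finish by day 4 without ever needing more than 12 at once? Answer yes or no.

yes

Schedule M@1, N@1, O@1, P@1: d1:12  d2:12  d3:8  d4:0 — peak 12 ≤ 12.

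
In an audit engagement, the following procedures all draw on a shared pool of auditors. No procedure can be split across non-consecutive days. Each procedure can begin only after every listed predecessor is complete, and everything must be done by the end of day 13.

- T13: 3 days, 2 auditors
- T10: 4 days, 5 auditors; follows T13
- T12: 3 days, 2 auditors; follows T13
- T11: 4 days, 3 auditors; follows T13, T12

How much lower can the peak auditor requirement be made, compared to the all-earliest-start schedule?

Early-start peak: d1:2  d2:2  d3:2  d4:7  d5:7  d6:7  d7:8  d8:3  d9:3  d10:3  d11:0  d12:0  d13:0 ⇒ 8.
Leveled (T13@1, T10@4, T12@4, T11@8): d1:2  d2:2  d3:2  d4:7  d5:7  d6:7  d7:5  d8:3  d9:3  d10:3  d11:3  d12:0  d13:0 ⇒ 7.
Reduction 8 − 7 = 1.

1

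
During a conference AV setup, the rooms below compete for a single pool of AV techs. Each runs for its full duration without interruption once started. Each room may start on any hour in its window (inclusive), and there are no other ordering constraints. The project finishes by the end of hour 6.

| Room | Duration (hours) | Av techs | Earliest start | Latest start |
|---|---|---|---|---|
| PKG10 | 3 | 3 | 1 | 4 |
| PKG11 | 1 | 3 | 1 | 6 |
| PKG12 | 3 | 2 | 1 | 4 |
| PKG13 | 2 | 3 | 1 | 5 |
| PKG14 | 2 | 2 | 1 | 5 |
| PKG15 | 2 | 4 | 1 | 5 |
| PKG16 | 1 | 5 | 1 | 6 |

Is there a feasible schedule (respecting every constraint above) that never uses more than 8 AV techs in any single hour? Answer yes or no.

yes

Schedule PKG10@1, PKG11@1, PKG12@2, PKG13@5, PKG14@2, PKG15@5, PKG16@4: h1:6  h2:7  h3:7  h4:7  h5:7  h6:7 — peak 7 ≤ 8.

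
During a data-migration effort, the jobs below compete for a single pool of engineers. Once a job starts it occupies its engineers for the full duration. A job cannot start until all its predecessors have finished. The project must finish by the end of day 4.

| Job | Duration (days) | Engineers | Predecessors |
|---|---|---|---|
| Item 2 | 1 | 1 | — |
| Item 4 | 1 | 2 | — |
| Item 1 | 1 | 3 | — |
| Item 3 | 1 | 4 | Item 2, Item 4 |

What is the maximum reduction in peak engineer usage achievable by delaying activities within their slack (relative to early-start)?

Early-start peak: d1:6  d2:4  d3:0  d4:0 ⇒ 6.
Leveled (Item 2@1, Item 4@1, Item 1@2, Item 3@3): d1:3  d2:3  d3:4  d4:0 ⇒ 4.
Reduction 6 − 4 = 2.

2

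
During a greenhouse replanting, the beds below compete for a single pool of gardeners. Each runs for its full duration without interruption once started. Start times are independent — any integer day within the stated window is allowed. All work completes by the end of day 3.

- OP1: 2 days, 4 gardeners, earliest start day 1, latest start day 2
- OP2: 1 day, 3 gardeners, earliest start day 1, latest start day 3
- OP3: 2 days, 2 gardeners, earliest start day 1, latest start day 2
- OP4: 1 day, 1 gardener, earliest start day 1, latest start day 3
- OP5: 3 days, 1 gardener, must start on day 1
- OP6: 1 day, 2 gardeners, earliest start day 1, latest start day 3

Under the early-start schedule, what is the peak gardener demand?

13

Early-start schedule: OP1@1, OP2@1, OP3@1, OP4@1, OP5@1, OP6@1.
Load per day: day 1: 13, day 2: 7, day 3: 1.
Peak is 13.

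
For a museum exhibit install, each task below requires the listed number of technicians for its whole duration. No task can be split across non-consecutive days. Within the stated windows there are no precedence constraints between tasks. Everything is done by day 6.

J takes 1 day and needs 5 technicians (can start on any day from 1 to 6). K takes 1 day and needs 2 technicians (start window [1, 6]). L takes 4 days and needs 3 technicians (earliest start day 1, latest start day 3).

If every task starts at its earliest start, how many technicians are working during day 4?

3

At early start, day 4 has: L.
Demand: 3 = 3.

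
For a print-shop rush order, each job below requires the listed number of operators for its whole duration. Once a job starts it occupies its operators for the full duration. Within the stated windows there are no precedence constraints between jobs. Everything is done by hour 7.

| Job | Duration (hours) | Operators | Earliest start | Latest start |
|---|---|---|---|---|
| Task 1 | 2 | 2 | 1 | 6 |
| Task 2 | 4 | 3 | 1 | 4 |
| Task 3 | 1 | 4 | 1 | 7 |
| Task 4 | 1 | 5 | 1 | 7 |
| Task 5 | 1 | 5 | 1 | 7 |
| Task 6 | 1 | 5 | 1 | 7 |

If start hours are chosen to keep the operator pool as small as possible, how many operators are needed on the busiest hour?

Early-start (Task 1@1, Task 2@1, Task 3@1, Task 4@1, Task 5@1, Task 6@1) gives peak 24: h1:24  h2:5  h3:3  h4:3  h5:0  h6:0  h7:0.
Shift Task 3→3, Task 4→5, Task 5→6, Task 6→7.
Schedule Task 1@1, Task 2@1, Task 3@3, Task 4@5, Task 5@6, Task 6@7: h1:5  h2:5  h3:7  h4:3  h5:5  h6:5  h7:5 — peak 7.

7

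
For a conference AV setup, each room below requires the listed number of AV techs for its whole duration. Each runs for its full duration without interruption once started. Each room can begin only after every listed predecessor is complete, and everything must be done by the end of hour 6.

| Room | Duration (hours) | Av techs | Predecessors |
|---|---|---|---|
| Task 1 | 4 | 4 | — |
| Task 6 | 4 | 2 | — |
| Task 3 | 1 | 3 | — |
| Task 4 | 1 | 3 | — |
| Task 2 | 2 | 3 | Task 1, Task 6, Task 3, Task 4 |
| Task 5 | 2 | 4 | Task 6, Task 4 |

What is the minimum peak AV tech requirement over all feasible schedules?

9

Early-start (Task 1@1, Task 6@1, Task 3@1, Task 4@1, Task 2@5, Task 5@5) gives peak 12: h1:12  h2:6  h3:6  h4:6  h5:7  h6:7.
Shift Task 4→2.
Schedule Task 1@1, Task 6@1, Task 3@1, Task 4@2, Task 2@5, Task 5@5: h1:9  h2:9  h3:6  h4:6  h5:7  h6:7 — peak 9.
No arrangement of the 16 feasible schedules does better.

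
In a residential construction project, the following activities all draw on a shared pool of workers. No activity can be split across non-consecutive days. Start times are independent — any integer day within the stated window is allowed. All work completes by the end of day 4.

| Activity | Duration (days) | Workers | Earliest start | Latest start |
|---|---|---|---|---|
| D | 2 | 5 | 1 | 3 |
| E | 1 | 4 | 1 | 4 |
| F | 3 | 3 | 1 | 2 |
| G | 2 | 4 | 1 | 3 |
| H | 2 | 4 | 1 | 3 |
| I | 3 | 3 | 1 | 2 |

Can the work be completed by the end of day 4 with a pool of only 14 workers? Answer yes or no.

yes

Schedule D@1, E@1, F@1, G@3, H@3, I@2: d1:12  d2:11  d3:14  d4:11 — peak 14 ≤ 14.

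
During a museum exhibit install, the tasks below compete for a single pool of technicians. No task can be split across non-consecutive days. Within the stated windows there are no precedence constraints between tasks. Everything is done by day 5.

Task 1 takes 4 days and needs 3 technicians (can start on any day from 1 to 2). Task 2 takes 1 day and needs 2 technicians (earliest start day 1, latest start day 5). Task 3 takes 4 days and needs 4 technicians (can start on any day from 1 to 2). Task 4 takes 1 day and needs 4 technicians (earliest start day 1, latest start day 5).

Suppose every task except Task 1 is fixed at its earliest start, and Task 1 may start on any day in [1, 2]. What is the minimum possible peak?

10

Task 1@1: d1:13  d2:7  d3:7  d4:7  d5:0 → peak 13
Task 1@2: d1:10  d2:7  d3:7  d4:7  d5:3 → peak 10
Best is Task 1@2, peak 10.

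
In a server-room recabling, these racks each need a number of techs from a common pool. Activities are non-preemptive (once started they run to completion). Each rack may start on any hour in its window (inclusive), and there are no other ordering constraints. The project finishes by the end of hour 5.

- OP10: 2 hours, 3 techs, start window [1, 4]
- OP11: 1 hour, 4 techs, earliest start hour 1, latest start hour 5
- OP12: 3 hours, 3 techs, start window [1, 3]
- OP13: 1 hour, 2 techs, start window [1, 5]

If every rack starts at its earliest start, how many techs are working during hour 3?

3

At early start, hour 3 has: OP12.
Demand: 3 = 3.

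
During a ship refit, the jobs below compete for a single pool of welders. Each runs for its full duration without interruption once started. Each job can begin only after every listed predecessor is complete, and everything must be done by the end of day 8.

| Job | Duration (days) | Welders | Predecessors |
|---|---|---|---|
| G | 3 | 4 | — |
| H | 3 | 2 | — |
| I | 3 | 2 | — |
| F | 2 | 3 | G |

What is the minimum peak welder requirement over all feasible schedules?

4

Early-start (G@1, H@1, I@1, F@4) gives peak 8: d1:8  d2:8  d3:8  d4:3  d5:3  d6:0  d7:0  d8:0.
Shift H→4, I→4, F→7.
Schedule G@1, H@4, I@4, F@7: d1:4  d2:4  d3:4  d4:4  d5:4  d6:4  d7:3  d8:3 — peak 4.
Total welder-days = 30 over 8 days ⇒ peak ≥ ⌈30/8⌉ = 4, so 4 is optimal.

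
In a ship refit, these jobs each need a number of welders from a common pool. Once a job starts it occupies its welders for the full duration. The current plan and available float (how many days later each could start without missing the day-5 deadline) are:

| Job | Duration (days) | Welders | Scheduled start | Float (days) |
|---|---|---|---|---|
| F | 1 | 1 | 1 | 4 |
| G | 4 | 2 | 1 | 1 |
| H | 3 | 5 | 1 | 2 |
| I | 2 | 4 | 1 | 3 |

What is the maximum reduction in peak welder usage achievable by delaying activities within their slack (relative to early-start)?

5

Early-start peak: d1:12  d2:11  d3:7  d4:2  d5:0 ⇒ 12.
Leveled (F@1, G@1, H@3, I@1): d1:7  d2:6  d3:7  d4:7  d5:5 ⇒ 7.
Reduction 12 − 7 = 5.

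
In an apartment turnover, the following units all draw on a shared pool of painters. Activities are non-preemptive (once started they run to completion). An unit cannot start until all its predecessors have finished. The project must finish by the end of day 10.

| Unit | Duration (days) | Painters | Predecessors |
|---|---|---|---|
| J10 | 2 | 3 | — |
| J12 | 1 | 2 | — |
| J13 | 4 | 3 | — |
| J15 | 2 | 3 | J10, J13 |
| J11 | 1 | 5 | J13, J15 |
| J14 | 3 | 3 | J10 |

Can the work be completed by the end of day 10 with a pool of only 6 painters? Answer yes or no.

Schedule J10@1, J12@1, J13@2, J15@6, J11@8, J14@3: d1:5  d2:6  d3:6  d4:6  d5:6  d6:3  d7:3  d8:5  d9:0  d10:0 — peak 6 ≤ 6.

yes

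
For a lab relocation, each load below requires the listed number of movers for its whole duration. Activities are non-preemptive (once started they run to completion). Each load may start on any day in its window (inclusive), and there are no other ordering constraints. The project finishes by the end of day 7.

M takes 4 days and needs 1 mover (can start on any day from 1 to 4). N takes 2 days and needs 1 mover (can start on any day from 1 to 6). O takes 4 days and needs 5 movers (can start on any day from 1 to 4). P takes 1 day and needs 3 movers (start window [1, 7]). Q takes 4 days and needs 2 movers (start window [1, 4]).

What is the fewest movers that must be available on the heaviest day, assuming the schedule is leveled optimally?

Early-start (M@1, N@1, O@1, P@1, Q@1) gives peak 12: d1:12  d2:9  d3:8  d4:8  d5:0  d6:0  d7:0.
Shift P→5, Q→3.
Schedule M@1, N@1, O@1, P@5, Q@3: d1:7  d2:7  d3:8  d4:8  d5:5  d6:2  d7:0 — peak 8.

8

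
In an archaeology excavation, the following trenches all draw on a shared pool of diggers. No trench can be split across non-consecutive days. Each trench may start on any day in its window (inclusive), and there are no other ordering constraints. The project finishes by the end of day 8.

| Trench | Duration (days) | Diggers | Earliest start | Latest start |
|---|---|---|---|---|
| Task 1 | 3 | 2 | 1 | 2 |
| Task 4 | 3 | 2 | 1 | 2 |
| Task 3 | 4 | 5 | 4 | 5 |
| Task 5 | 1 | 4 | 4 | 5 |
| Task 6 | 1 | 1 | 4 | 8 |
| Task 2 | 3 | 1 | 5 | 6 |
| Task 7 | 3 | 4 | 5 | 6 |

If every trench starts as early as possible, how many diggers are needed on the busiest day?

10

Early-start schedule: Task 1@1, Task 4@1, Task 3@4, Task 5@4, Task 6@4, Task 2@5, Task 7@5.
Load per day: day 1: 4, day 2: 4, day 3: 4, day 4: 10, day 5: 10, day 6: 10, day 7: 10, day 8: 0.
Peak is 10.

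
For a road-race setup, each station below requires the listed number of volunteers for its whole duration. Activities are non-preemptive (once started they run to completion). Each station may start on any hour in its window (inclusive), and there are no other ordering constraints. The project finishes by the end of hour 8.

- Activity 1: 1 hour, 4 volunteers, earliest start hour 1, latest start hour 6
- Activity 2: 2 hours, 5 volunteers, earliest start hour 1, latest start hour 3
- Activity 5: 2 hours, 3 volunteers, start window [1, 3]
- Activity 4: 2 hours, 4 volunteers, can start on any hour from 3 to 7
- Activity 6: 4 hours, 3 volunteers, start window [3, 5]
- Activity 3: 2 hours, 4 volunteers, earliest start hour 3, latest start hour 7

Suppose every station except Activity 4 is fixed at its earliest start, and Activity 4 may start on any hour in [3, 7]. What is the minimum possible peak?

12

Activity 4@3: h1:12  h2:8  h3:11  h4:11  h5:3  h6:3  h7:0  h8:0 → peak 12
Activity 4@4: h1:12  h2:8  h3:7  h4:11  h5:7  h6:3  h7:0  h8:0 → peak 12
Activity 4@5: h1:12  h2:8  h3:7  h4:7  h5:7  h6:7  h7:0  h8:0 → peak 12
Activity 4@6: h1:12  h2:8  h3:7  h4:7  h5:3  h6:7  h7:4  h8:0 → peak 12
Activity 4@7: h1:12  h2:8  h3:7  h4:7  h5:3  h6:3  h7:4  h8:4 → peak 12
Best is Activity 4@3, peak 12.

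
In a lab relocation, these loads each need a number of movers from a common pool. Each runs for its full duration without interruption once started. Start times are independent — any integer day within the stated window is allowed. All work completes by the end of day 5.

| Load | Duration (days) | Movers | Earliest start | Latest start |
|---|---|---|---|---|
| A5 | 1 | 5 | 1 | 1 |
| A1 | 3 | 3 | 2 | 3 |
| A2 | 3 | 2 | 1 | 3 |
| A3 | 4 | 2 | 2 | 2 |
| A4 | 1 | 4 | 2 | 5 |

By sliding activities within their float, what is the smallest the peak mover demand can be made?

Early-start (A5@1, A1@2, A2@1, A3@2, A4@2) gives peak 11: d1:7  d2:11  d3:7  d4:5  d5:2.
Shift A4→5.
Schedule A5@1, A1@2, A2@1, A3@2, A4@5: d1:7  d2:7  d3:7  d4:5  d5:6 — peak 7.
Total mover-days = 32 over 5 days ⇒ peak ≥ ⌈32/5⌉ = 7, so 7 is optimal.

7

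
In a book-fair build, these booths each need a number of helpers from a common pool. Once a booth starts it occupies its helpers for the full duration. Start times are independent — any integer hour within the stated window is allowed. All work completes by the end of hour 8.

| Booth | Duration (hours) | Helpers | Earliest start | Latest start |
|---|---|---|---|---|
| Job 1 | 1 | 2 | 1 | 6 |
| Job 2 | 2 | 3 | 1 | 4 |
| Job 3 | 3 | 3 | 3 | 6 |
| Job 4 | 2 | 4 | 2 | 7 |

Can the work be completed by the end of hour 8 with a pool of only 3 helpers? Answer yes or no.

no

Total helper-hours = 25; over 8 hours the average is 25/8 > 3, so some hour must exceed 3.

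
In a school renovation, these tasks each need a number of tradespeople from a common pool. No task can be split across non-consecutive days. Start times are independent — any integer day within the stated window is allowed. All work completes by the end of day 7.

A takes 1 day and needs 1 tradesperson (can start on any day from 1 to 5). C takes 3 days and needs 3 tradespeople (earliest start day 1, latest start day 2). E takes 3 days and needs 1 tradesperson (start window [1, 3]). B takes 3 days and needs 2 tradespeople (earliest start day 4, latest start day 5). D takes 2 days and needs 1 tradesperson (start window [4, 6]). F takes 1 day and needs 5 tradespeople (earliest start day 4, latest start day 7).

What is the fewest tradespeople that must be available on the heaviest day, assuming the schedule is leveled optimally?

5

Early-start (A@1, C@1, E@1, B@4, D@4, F@4) gives peak 8: d1:5  d2:4  d3:4  d4:8  d5:3  d6:2  d7:0.
Shift F→7.
Schedule A@1, C@1, E@1, B@4, D@4, F@7: d1:5  d2:4  d3:4  d4:3  d5:3  d6:2  d7:5 — peak 5.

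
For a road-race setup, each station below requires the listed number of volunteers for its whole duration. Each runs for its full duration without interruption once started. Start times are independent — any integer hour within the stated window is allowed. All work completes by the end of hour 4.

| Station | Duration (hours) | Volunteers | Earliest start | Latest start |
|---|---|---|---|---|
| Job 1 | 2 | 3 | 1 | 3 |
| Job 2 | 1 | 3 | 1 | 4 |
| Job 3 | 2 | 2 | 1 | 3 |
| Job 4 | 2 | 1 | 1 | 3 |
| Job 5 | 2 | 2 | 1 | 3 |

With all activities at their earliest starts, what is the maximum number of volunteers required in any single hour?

Early-start schedule: Job 1@1, Job 2@1, Job 3@1, Job 4@1, Job 5@1.
Load per hour: hour 1: 11, hour 2: 8, hour 3: 0, hour 4: 0.
Peak is 11.

11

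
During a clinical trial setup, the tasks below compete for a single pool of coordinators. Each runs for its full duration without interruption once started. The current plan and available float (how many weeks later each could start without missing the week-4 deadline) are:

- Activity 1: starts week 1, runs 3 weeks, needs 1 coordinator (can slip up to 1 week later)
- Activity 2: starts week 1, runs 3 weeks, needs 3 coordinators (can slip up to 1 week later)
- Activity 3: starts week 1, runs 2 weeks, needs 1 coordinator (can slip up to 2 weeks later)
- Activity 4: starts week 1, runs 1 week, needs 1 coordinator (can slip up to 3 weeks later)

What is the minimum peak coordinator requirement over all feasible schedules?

5

Early-start (Activity 1@1, Activity 2@1, Activity 3@1, Activity 4@1) gives peak 6: w1:6  w2:5  w3:4  w4:0.
Shift Activity 4→3.
Schedule Activity 1@1, Activity 2@1, Activity 3@1, Activity 4@3: w1:5  w2:5  w3:5  w4:0 — peak 5.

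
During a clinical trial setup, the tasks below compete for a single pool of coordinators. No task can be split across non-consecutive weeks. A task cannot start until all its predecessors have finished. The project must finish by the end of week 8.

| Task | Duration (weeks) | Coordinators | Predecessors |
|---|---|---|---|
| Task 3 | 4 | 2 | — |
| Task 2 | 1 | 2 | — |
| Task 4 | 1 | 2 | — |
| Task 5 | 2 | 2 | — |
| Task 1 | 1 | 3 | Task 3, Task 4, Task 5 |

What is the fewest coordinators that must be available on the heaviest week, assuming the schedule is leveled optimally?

Early-start (Task 3@1, Task 2@1, Task 4@1, Task 5@1, Task 1@5) gives peak 8: w1:8  w2:4  w3:2  w4:2  w5:3  w6:0  w7:0  w8:0.
Shift Task 4→2, Task 5→3.
Schedule Task 3@1, Task 2@1, Task 4@2, Task 5@3, Task 1@5: w1:4  w2:4  w3:4  w4:4  w5:3  w6:0  w7:0  w8:0 — peak 4.

4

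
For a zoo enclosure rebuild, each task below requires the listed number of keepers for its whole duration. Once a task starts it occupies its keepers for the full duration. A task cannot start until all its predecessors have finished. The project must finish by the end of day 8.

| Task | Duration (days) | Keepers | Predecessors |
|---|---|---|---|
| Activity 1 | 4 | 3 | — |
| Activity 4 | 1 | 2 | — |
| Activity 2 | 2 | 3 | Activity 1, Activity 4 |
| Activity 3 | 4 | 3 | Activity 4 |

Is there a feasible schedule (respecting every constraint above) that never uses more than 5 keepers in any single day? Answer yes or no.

no

The minimum achievable peak is 6; 5 < 6, so no feasible schedule stays within the cap.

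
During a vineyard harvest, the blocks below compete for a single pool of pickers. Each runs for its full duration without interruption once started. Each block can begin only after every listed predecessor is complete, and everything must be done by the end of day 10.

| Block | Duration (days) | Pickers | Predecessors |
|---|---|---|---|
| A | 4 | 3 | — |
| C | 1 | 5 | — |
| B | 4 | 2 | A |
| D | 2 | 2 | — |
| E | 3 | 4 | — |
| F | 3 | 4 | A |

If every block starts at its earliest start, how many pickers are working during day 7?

6

At early start, day 7 has: B, F.
Demand: 2 + 4 = 6.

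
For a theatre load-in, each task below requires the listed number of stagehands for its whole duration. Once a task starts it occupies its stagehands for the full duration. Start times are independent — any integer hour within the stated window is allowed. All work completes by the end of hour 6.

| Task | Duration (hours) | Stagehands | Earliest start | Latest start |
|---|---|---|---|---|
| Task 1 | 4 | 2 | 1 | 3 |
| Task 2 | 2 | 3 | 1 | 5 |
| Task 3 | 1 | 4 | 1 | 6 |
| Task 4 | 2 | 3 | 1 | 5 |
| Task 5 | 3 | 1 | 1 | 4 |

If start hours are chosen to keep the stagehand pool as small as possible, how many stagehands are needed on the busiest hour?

6

Early-start (Task 1@1, Task 2@1, Task 3@1, Task 4@1, Task 5@1) gives peak 13: h1:13  h2:9  h3:3  h4:2  h5:0  h6:0.
Shift Task 3→3, Task 4→4, Task 5→4.
Schedule Task 1@1, Task 2@1, Task 3@3, Task 4@4, Task 5@4: h1:5  h2:5  h3:6  h4:6  h5:4  h6:1 — peak 6.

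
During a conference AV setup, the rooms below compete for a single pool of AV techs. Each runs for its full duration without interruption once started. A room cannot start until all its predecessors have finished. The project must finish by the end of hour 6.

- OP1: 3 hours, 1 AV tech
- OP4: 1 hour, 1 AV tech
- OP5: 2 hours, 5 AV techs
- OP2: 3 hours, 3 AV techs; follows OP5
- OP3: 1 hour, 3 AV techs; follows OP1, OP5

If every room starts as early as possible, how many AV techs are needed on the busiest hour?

7

Early-start schedule: OP1@1, OP4@1, OP5@1, OP2@3, OP3@4.
Load per hour: hour 1: 7, hour 2: 6, hour 3: 4, hour 4: 6, hour 5: 3, hour 6: 0.
Peak is 7.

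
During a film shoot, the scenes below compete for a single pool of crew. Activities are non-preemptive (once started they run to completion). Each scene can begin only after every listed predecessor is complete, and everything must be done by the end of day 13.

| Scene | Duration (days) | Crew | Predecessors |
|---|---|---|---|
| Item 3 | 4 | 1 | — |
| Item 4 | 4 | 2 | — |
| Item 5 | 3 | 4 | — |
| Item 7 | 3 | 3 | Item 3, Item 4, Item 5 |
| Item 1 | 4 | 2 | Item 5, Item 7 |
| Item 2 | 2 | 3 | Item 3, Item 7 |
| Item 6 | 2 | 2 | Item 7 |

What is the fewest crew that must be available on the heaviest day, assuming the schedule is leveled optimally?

7

Schedule Item 3@1, Item 4@1, Item 5@1, Item 7@5, Item 1@8, Item 2@8, Item 6@8: d1:7  d2:7  d3:7  d4:3  d5:3  d6:3  d7:3  d8:7  d9:7  d10:2  d11:2  d12:0  d13:0 — peak 7.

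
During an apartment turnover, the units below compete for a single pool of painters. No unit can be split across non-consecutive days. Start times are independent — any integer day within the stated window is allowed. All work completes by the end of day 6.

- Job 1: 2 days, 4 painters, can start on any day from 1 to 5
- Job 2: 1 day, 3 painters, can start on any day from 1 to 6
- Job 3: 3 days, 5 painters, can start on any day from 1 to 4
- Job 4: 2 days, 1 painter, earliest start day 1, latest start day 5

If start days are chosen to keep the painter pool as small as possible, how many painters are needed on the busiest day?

5

Early-start (Job 1@1, Job 2@1, Job 3@1, Job 4@1) gives peak 13: d1:13  d2:10  d3:5  d4:0  d5:0  d6:0.
Shift Job 2→3, Job 3→4.
Schedule Job 1@1, Job 2@3, Job 3@4, Job 4@1: d1:5  d2:5  d3:3  d4:5  d5:5  d6:5 — peak 5.
Total painter-days = 28 over 6 days ⇒ peak ≥ ⌈28/6⌉ = 5, so 5 is optimal.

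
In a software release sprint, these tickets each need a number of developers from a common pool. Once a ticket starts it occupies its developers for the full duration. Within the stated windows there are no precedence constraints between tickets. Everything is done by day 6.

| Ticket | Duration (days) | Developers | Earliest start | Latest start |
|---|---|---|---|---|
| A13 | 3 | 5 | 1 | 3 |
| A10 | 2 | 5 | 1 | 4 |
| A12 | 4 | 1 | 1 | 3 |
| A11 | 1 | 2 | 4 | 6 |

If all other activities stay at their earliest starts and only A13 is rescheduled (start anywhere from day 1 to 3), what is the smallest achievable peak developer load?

8

A13@1: d1:11  d2:11  d3:6  d4:3  d5:0  d6:0 → peak 11
A13@2: d1:6  d2:11  d3:6  d4:8  d5:0  d6:0 → peak 11
A13@3: d1:6  d2:6  d3:6  d4:8  d5:5  d6:0 → peak 8
Best is A13@3, peak 8.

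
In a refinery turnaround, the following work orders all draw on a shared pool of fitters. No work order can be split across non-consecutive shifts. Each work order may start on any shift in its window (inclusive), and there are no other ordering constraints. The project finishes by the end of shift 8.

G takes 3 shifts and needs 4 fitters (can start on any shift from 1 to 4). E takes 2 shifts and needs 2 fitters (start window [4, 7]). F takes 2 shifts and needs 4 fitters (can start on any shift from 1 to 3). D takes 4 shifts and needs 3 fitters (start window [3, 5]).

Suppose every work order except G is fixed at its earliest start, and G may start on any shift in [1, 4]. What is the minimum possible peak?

G@1: s1:8  s2:8  s3:7  s4:5  s5:5  s6:3  s7:0  s8:0 → peak 8
G@2: s1:4  s2:8  s3:7  s4:9  s5:5  s6:3  s7:0  s8:0 → peak 9
G@3: s1:4  s2:4  s3:7  s4:9  s5:9  s6:3  s7:0  s8:0 → peak 9
G@4: s1:4  s2:4  s3:3  s4:9  s5:9  s6:7  s7:0  s8:0 → peak 9
Best is G@1, peak 8.

8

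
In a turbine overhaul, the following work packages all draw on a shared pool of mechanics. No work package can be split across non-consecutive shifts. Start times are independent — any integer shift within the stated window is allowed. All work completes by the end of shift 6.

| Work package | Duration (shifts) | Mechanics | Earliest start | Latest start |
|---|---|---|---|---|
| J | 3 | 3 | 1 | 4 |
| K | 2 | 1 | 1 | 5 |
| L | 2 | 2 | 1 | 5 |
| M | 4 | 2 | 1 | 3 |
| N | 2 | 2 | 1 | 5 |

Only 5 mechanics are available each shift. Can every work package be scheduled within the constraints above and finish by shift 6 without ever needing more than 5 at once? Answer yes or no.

Schedule J@1, K@4, L@1, M@3, N@4: s1:5  s2:5  s3:5  s4:5  s5:5  s6:2 — peak 5 ≤ 5.

yes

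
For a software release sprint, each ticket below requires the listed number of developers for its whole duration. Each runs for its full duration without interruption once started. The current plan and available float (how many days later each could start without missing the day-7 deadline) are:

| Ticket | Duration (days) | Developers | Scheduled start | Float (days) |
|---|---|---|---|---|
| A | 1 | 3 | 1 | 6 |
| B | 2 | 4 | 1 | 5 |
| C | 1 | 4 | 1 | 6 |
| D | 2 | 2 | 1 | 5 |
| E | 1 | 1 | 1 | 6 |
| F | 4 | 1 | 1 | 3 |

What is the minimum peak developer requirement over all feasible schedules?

Early-start (A@1, B@1, C@1, D@1, E@1, F@1) gives peak 15: d1:15  d2:7  d3:1  d4:1  d5:0  d6:0  d7:0.
Shift B→5, C→7, D→2, E→2.
Schedule A@1, B@5, C@7, D@2, E@2, F@1: d1:4  d2:4  d3:3  d4:1  d5:4  d6:4  d7:4 — peak 4.
Total developer-days = 24 over 7 days ⇒ peak ≥ ⌈24/7⌉ = 4, so 4 is optimal.

4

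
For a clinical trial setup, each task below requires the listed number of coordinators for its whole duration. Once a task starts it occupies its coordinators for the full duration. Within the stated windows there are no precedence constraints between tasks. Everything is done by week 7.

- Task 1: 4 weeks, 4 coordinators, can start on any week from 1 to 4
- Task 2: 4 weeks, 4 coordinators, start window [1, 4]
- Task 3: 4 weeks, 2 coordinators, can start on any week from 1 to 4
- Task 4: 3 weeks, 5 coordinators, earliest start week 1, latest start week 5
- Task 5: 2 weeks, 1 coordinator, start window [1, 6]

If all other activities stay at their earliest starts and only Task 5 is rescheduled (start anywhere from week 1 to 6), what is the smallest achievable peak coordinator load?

Task 5@1: w1:16  w2:16  w3:15  w4:10  w5:0  w6:0  w7:0 → peak 16
Task 5@2: w1:15  w2:16  w3:16  w4:10  w5:0  w6:0  w7:0 → peak 16
Task 5@3: w1:15  w2:15  w3:16  w4:11  w5:0  w6:0  w7:0 → peak 16
Task 5@4: w1:15  w2:15  w3:15  w4:11  w5:1  w6:0  w7:0 → peak 15
Task 5@5: w1:15  w2:15  w3:15  w4:10  w5:1  w6:1  w7:0 → peak 15
Task 5@6: w1:15  w2:15  w3:15  w4:10  w5:0  w6:1  w7:1 → peak 15
Best is Task 5@4, peak 15.

15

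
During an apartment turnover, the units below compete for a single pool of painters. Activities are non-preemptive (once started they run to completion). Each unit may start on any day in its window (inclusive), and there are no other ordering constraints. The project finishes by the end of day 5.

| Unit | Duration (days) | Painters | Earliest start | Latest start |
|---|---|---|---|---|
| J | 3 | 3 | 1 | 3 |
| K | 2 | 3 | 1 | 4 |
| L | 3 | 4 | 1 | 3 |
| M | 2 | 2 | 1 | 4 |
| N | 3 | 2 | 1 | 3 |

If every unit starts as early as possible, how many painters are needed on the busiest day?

Early-start schedule: J@1, K@1, L@1, M@1, N@1.
Load per day: day 1: 14, day 2: 14, day 3: 9, day 4: 0, day 5: 0.
Peak is 14.

14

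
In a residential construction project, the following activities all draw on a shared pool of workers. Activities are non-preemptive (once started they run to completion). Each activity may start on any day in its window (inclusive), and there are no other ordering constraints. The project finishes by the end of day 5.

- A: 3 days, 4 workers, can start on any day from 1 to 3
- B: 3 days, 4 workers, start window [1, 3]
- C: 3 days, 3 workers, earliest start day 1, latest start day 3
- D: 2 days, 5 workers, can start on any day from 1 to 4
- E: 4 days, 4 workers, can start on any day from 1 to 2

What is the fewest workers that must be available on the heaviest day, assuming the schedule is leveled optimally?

Early-start (A@1, B@1, C@1, D@1, E@1) gives peak 20: d1:20  d2:20  d3:15  d4:4  d5:0.
Shift D→4.
Schedule A@1, B@1, C@1, D@4, E@1: d1:15  d2:15  d3:15  d4:9  d5:5 — peak 15.

15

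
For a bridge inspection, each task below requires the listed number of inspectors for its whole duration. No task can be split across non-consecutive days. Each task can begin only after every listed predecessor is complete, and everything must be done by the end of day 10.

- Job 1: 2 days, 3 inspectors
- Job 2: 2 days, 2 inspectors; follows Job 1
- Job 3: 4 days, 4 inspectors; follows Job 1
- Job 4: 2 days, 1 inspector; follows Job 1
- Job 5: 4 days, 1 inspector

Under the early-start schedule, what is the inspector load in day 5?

At early start, day 5 has: Job 3.
Demand: 4 = 4.

4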